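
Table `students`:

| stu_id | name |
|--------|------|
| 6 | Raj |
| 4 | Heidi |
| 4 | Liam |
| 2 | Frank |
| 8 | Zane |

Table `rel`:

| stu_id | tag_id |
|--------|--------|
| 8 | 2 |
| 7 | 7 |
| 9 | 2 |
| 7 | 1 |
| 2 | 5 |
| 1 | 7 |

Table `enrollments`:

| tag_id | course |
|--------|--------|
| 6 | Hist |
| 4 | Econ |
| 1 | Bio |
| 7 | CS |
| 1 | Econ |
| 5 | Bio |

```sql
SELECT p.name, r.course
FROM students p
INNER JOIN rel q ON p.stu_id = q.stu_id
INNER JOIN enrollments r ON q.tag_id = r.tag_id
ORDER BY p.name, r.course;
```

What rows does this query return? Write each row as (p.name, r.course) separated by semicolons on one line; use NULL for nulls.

Joins associate left-to-right: students INNER JOIN rel on stu_id gives 2 intermediate row(s).
Then INNER JOIN `enrollments r` on tag_id: keep only rows whose q.tag_id appears in r.

(Frank, Bio)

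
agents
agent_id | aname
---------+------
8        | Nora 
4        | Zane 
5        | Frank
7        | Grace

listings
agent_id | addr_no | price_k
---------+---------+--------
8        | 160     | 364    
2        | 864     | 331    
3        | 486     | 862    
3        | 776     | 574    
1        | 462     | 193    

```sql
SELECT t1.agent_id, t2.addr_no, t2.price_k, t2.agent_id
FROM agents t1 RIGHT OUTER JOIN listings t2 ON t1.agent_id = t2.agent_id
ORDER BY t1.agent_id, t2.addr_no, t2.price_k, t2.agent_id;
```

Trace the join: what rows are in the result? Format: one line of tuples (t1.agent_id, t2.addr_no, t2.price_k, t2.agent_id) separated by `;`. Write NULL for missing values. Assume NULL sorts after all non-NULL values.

RIGHT JOIN keeps every row from `listings`; unmatched rows get NULL for `agents`'s columns.
Matching on t1.agent_id = t2.agent_id.
Matched pairs: 1; unmatched t2 rows kept: 4.

(8, 160, 364, 8); (NULL, 462, 193, 1); (NULL, 486, 862, 3); (NULL, 776, 574, 3); (NULL, 864, 331, 2)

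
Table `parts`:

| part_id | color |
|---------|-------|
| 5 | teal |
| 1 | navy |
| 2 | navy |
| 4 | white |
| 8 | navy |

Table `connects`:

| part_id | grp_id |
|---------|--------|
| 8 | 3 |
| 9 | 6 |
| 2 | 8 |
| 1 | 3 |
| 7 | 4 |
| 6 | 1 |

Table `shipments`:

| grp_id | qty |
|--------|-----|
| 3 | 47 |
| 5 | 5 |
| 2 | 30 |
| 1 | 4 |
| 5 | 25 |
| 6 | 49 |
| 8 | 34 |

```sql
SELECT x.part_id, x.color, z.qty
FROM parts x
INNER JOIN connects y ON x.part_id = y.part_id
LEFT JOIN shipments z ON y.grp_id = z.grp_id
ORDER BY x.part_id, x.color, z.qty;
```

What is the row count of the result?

3

Evaluate left to right. First `parts x INNER JOIN connects y` on part_id: 3 row(s).
Then LEFT JOIN `shipments z` on grp_id: each of those 3 rows is kept; rows whose y.grp_id has no match in z get NULL for z's columns.
Result: 3 row(s).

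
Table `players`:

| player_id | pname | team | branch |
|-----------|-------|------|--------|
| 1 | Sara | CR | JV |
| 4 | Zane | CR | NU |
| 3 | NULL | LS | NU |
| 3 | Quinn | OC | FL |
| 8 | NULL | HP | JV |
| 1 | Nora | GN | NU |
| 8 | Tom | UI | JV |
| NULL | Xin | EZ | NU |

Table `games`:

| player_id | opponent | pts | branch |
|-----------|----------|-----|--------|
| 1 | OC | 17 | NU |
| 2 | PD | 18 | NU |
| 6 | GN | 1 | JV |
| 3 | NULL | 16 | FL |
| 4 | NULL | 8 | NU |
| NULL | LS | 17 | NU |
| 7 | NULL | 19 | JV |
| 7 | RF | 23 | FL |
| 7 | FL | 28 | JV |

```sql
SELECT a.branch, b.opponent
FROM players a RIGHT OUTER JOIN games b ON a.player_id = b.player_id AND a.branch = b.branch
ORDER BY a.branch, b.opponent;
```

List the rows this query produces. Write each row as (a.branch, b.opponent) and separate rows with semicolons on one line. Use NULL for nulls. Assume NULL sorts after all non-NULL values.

RIGHT JOIN keeps every row from `games`; unmatched rows get NULL for `players`'s columns.
Matching on a.player_id = b.player_id AND a.branch = b.branch. A NULL in a compared column never satisfies the condition.
- a[0] player_id=1, branch=JV → no match.
- a[1] player_id=4, branch=NU → 1 match(es) in b → 1 row(s).
- a[2] player_id=3, branch=NU → no match.
- a[3] player_id=3, branch=FL → 1 match(es) in b → 1 row(s).
- a[4] player_id=8, branch=JV → no match.
- a[5] player_id=1, branch=NU → 1 match(es) in b → 1 row(s).
- a[6] player_id=8, branch=JV → no match.
- a[7] player_id=NULL, branch=NU → no match.
- plus 6 unmatched b row(s), each kept with NULL a columns.
After projecting and ordering:
a.branch | b.opponent
FL | NULL
NU | OC
NU | NULL
NULL | FL
NULL | GN
NULL | LS
NULL | PD
NULL | RF
NULL | NULL

(FL, NULL); (NU, OC); (NU, NULL); (NULL, FL); (NULL, GN); (NULL, LS); (NULL, PD); (NULL, RF); (NULL, NULL)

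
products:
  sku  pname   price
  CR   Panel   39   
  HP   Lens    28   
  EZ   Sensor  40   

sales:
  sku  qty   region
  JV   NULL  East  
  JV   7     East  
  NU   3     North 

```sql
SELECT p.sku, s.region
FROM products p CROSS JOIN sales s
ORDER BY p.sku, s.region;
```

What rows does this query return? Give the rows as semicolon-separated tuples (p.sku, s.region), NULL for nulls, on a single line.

(CR, East); (CR, East); (CR, North); (EZ, East); (EZ, East); (EZ, North); (HP, East); (HP, East); (HP, North)

CROSS JOIN pairs every row of `products` with every row of `sales`: 3 × 3 = 9 rows.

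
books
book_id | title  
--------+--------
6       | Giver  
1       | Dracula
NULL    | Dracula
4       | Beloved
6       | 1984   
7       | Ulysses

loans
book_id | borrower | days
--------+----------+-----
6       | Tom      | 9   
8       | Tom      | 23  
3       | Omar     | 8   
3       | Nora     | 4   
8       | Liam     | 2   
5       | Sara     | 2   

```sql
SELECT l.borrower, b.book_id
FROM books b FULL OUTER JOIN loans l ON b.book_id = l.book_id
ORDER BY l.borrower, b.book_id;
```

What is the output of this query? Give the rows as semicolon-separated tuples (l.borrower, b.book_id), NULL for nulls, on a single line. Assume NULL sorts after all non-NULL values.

(Liam, NULL); (Nora, NULL); (Omar, NULL); (Sara, NULL); (Tom, 6); (Tom, 6); (Tom, NULL); (NULL, 1); (NULL, 4); (NULL, 7); (NULL, NULL)

FULL OUTER JOIN keeps every row from both sides; unmatched rows get NULL for the other side's columns.
Matching on b.book_id = l.book_id. A NULL in a compared column never satisfies the condition.
- b row (book_id=6): matches 1 l row(s) → 1 output row(s).
- b row (book_id=1): no match → kept, l columns NULL.
- b row (book_id=NULL): no match → kept, l columns NULL.
- b row (book_id=4): no match → kept, l columns NULL.
- b row (book_id=6): matches 1 l row(s) → 1 output row(s).
- b row (book_id=7): no match → kept, l columns NULL.
- 5 l row(s) had no b match → kept, b columns NULL.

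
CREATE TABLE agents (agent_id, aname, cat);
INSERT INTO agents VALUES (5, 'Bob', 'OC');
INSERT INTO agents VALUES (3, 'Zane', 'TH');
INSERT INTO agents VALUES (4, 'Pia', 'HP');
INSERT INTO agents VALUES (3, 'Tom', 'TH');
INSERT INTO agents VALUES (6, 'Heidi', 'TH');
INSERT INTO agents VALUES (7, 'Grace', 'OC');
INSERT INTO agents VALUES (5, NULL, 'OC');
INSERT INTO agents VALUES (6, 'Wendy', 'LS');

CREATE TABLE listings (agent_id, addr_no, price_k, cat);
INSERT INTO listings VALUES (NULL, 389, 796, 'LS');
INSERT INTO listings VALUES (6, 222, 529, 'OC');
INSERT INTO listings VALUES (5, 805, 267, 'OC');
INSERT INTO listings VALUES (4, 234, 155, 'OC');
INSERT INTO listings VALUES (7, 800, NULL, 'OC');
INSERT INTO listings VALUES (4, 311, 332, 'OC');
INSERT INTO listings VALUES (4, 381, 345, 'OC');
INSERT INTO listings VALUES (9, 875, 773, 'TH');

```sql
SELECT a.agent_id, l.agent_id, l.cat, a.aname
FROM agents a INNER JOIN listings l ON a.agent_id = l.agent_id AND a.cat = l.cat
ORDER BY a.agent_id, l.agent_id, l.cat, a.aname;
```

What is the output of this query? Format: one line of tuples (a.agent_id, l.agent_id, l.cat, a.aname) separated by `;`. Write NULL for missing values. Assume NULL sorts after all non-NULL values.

INNER JOIN keeps only pairs where the ON condition holds.
Matching on a.agent_id = l.agent_id AND a.cat = l.cat. A NULL in a compared column never satisfies the condition.
- a row (agent_id=5, cat=OC): matches 1 l row(s) → 1 output row(s).
- a row (agent_id=3, cat=TH): no match → dropped.
- a row (agent_id=4, cat=HP): no match → dropped.
- a row (agent_id=3, cat=TH): no match → dropped.
- a row (agent_id=6, cat=TH): no match → dropped.
- a row (agent_id=7, cat=OC): matches 1 l row(s) → 1 output row(s).
- a row (agent_id=5, cat=OC): matches 1 l row(s) → 1 output row(s).
- a row (agent_id=6, cat=LS): no match → dropped.
After projecting and ordering:
a.agent_id | l.agent_id | l.cat | a.aname
5 | 5 | OC | Bob
5 | 5 | OC | NULL
7 | 7 | OC | Grace

(5, 5, OC, Bob); (5, 5, OC, NULL); (7, 7, OC, Grace)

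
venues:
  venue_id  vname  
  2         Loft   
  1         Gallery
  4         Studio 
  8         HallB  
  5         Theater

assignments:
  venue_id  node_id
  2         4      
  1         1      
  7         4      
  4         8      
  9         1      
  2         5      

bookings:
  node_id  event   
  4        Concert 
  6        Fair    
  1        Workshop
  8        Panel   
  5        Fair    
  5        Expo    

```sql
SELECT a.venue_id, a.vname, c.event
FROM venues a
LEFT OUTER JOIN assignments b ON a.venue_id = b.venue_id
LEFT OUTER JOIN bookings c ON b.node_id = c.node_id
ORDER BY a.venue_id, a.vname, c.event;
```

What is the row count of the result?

7

Joins associate left-to-right: venues LEFT JOIN assignments on venue_id gives 6 intermediate row(s).
Then LEFT JOIN `bookings c` on node_id: each of those 6 rows is kept; rows whose b.node_id has no match in c get NULL for c's columns.
Result: 7 row(s).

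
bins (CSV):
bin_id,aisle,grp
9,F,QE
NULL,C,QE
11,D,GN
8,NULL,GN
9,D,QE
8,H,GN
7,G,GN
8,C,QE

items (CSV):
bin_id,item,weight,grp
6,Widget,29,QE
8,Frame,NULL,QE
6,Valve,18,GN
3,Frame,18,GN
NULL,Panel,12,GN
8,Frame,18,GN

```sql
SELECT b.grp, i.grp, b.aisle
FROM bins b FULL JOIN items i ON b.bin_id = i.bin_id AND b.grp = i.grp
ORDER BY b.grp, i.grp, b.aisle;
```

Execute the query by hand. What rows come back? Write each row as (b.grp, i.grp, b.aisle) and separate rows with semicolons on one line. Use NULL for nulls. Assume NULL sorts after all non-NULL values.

FULL OUTER JOIN keeps every row from both sides; unmatched rows get NULL for the other side's columns.
Matching on b.bin_id = i.bin_id AND b.grp = i.grp. A NULL in a compared column never satisfies the condition.
- b (bin_id=9, grp=QE) has no partner → padded with NULL.
- b (bin_id=NULL, grp=QE) has no partner → padded with NULL.
- b (bin_id=11, grp=GN) has no partner → padded with NULL.
- b (bin_id=8, grp=GN) pairs with 1 row(s) of i.
- b (bin_id=9, grp=QE) has no partner → padded with NULL.
- b (bin_id=8, grp=GN) pairs with 1 row(s) of i.
- b (bin_id=7, grp=GN) has no partner → padded with NULL.
- b (bin_id=8, grp=QE) pairs with 1 row(s) of i.
- plus 4 unmatched i row(s), each kept with NULL b columns.

(GN, GN, H); (GN, GN, NULL); (GN, NULL, D); (GN, NULL, G); (QE, QE, C); (QE, NULL, C); (QE, NULL, D); (QE, NULL, F); (NULL, GN, NULL); (NULL, GN, NULL); (NULL, GN, NULL); (NULL, QE, NULL)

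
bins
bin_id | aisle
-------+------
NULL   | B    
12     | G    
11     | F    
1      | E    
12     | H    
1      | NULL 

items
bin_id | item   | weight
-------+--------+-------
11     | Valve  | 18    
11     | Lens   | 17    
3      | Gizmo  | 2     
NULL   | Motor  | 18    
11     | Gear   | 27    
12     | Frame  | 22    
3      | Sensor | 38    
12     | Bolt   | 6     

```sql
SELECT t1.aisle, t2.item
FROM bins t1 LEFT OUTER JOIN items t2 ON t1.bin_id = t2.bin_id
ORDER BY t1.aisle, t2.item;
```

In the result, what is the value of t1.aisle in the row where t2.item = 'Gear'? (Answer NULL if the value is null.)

F

LEFT JOIN keeps every row from `bins`; unmatched rows get NULL for `items`'s columns.
Matching on t1.bin_id = t2.bin_id. A NULL in a compared column never satisfies the condition.
- t1 (bin_id=NULL) has no partner → padded with NULL.
- t1 (bin_id=12) pairs with 2 row(s) of t2.
- t1 (bin_id=11) pairs with 3 row(s) of t2.
- t1 (bin_id=1) has no partner → padded with NULL.
- t1 (bin_id=12) pairs with 2 row(s) of t2.
- t1 (bin_id=1) has no partner → padded with NULL.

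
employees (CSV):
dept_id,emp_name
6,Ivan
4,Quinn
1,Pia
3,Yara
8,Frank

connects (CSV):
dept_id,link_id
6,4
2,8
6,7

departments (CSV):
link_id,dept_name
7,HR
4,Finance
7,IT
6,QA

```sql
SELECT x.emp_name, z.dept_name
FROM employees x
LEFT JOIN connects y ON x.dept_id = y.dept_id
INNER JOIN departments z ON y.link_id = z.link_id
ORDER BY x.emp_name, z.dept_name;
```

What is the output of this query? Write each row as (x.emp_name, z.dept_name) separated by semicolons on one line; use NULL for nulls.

(Ivan, Finance); (Ivan, HR); (Ivan, IT)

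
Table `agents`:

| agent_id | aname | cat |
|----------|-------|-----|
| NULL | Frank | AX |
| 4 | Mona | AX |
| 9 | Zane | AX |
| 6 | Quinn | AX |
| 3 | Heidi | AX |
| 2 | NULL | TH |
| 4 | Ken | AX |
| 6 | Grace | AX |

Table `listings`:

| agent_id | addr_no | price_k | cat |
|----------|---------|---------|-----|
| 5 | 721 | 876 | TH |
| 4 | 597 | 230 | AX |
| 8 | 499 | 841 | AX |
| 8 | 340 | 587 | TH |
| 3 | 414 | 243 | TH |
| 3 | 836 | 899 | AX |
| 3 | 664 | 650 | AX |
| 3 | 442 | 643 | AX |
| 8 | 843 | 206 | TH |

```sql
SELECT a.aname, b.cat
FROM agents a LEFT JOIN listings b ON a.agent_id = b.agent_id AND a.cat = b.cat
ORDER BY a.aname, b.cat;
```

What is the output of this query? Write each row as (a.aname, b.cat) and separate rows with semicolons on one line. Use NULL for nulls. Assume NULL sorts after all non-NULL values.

(Frank, NULL); (Grace, NULL); (Heidi, AX); (Heidi, AX); (Heidi, AX); (Ken, AX); (Mona, AX); (Quinn, NULL); (Zane, NULL); (NULL, NULL)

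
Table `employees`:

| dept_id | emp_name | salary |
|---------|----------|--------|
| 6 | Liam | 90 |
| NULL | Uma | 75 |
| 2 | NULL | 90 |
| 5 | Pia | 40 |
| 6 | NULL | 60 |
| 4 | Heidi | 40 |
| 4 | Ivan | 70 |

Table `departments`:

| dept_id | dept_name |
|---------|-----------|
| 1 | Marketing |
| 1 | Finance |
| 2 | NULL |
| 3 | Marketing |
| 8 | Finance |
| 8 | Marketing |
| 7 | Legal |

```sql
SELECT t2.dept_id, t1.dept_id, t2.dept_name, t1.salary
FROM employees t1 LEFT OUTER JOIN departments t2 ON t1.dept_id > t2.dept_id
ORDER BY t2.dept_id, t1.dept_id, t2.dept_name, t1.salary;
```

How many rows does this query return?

23

LEFT JOIN keeps every row from `employees`; unmatched rows get NULL for `departments`'s columns.
Matching on t1.dept_id > t2.dept_id. A NULL in a compared column never satisfies the condition.
Matched pairs: 22; unmatched t1 rows kept: 1.
Total: 22 matched + 1 padded = 23 rows.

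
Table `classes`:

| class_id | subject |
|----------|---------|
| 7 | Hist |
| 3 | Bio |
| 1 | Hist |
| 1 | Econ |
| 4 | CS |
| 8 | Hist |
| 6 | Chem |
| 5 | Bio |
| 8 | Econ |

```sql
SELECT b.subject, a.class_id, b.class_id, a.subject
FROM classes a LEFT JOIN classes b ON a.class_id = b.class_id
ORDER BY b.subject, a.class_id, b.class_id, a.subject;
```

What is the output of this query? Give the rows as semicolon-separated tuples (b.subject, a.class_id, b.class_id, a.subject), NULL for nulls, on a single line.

(Bio, 3, 3, Bio); (Bio, 5, 5, Bio); (CS, 4, 4, CS); (Chem, 6, 6, Chem); (Econ, 1, 1, Econ); (Econ, 1, 1, Hist); (Econ, 8, 8, Econ); (Econ, 8, 8, Hist); (Hist, 1, 1, Econ); (Hist, 1, 1, Hist); (Hist, 7, 7, Hist); (Hist, 8, 8, Econ); (Hist, 8, 8, Hist)

LEFT JOIN keeps every row from `classes a`; unmatched rows get NULL for `classes b`'s columns.
Matching on a.class_id = b.class_id.
- a (class_id=7) pairs with 1 row(s) of b.
- a (class_id=3) pairs with 1 row(s) of b.
- a (class_id=1) pairs with 2 row(s) of b.
- a (class_id=1) pairs with 2 row(s) of b.
- a (class_id=4) pairs with 1 row(s) of b.
- a (class_id=8) pairs with 2 row(s) of b.
- a (class_id=6) pairs with 1 row(s) of b.
- a (class_id=5) pairs with 1 row(s) of b.
- a (class_id=8) pairs with 2 row(s) of b.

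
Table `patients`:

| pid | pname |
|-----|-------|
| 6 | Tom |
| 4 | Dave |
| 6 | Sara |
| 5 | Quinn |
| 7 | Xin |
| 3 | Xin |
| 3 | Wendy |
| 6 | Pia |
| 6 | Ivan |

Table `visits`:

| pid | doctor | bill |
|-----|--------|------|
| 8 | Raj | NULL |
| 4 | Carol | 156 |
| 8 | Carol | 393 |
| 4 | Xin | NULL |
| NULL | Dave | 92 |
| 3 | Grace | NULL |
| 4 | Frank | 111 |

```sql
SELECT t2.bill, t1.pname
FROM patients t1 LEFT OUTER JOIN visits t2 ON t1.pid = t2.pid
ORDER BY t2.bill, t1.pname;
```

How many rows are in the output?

LEFT JOIN keeps every row from `patients`; unmatched rows get NULL for `visits`'s columns.
Matching on t1.pid = t2.pid. A NULL in a compared column never satisfies the condition.
- pid=6: no t2 row matches, row kept with t2 columns NULL.
- pid=4: 3 matching t2 row(s), so 3 row(s) emitted.
- pid=6: no t2 row matches, row kept with t2 columns NULL.
- pid=5: no t2 row matches, row kept with t2 columns NULL.
- pid=7: no t2 row matches, row kept with t2 columns NULL.
- pid=3: 1 matching t2 row(s), so 1 row(s) emitted.
- pid=3: 1 matching t2 row(s), so 1 row(s) emitted.
- pid=6: no t2 row matches, row kept with t2 columns NULL.
- pid=6: no t2 row matches, row kept with t2 columns NULL.
Total: 5 matched + 6 padded = 11 rows.

11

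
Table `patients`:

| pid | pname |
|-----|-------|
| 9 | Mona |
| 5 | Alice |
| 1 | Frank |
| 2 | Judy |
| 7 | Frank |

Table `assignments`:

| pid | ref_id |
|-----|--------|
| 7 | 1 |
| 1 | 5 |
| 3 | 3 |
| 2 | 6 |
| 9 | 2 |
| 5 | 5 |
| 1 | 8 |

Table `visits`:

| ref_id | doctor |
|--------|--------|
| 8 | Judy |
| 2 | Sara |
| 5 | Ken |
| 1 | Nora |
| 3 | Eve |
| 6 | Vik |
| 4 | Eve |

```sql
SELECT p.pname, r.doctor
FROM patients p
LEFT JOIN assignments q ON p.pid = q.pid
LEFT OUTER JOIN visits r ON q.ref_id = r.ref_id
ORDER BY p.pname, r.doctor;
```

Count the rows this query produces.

6

Evaluate left to right. First `patients p LEFT JOIN assignments q` on pid: 6 row(s).
Then LEFT JOIN `visits r` on ref_id: each of those 6 rows is kept; rows whose q.ref_id has no match in r get NULL for r's columns.
Result: 6 row(s).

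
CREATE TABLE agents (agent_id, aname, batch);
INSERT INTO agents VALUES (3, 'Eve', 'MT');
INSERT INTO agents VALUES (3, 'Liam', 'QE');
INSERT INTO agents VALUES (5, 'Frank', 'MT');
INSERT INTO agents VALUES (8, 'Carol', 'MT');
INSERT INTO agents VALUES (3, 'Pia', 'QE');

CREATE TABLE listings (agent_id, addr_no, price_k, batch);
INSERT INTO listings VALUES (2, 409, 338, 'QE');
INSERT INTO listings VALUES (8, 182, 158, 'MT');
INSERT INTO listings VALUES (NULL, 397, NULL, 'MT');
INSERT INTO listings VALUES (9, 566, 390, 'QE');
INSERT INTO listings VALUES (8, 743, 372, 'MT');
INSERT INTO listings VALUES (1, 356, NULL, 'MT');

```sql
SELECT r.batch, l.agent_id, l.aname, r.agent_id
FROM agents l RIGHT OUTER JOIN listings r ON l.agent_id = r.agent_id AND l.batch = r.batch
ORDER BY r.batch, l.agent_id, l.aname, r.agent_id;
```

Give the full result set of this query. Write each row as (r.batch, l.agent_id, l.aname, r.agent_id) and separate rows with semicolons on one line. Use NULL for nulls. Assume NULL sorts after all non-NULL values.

(MT, 8, Carol, 8); (MT, 8, Carol, 8); (MT, NULL, NULL, 1); (MT, NULL, NULL, NULL); (QE, NULL, NULL, 2); (QE, NULL, NULL, 9)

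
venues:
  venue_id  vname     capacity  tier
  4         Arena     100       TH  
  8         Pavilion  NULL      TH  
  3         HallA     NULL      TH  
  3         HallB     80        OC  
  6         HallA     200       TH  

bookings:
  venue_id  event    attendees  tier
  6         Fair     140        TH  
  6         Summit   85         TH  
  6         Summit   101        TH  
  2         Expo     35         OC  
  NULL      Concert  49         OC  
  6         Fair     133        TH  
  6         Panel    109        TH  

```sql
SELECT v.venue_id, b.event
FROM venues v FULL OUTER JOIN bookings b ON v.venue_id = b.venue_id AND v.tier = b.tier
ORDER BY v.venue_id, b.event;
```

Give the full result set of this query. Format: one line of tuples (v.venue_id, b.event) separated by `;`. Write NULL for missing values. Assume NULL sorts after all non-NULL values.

FULL OUTER JOIN keeps every row from both sides; unmatched rows get NULL for the other side's columns.
Matching on v.venue_id = b.venue_id AND v.tier = b.tier. A NULL in a compared column never satisfies the condition.
- v[0] venue_id=4, tier=TH → no match; kept with NULLs on the b side.
- v[1] venue_id=8, tier=TH → no match; kept with NULLs on the b side.
- v[2] venue_id=3, tier=TH → no match; kept with NULLs on the b side.
- v[3] venue_id=3, tier=OC → no match; kept with NULLs on the b side.
- v[4] venue_id=6, tier=TH → 5 match(es) in b → 5 row(s).
- plus 2 unmatched b row(s), each kept with NULL v columns.

(3, NULL); (3, NULL); (4, NULL); (6, Fair); (6, Fair); (6, Panel); (6, Summit); (6, Summit); (8, NULL); (NULL, Concert); (NULL, Expo)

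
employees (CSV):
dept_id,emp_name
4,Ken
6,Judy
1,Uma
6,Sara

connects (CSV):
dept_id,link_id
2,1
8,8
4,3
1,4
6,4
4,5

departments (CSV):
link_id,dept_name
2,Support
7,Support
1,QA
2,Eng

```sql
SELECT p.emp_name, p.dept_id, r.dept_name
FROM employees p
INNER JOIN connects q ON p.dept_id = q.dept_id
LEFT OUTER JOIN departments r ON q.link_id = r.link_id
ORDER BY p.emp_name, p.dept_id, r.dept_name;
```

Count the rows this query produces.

Step 1 — p INNER JOIN q on dept_id → 5 row(s).
Then LEFT JOIN `departments r` on link_id: each of those 5 rows is kept; rows whose q.link_id has no match in r get NULL for r's columns.
Result: 5 row(s).

5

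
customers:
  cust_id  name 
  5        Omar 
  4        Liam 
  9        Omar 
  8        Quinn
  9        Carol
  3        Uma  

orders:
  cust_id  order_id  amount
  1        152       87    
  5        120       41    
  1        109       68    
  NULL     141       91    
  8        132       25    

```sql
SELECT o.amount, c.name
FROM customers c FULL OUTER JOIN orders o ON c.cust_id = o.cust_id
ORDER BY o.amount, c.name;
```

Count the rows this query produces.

9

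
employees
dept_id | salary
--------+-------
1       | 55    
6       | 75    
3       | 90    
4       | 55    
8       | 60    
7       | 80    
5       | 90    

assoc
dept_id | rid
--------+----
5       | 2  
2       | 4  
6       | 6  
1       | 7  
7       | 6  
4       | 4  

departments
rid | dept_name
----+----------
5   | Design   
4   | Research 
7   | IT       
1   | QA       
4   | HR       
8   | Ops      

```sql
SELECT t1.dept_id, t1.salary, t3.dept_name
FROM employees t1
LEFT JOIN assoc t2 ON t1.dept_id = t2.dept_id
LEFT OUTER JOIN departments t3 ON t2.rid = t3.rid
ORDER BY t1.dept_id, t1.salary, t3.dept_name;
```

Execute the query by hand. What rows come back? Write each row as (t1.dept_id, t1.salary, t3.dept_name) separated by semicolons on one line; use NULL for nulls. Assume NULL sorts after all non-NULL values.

Step 1 — t1 LEFT JOIN t2 on dept_id → 7 row(s).
Then LEFT JOIN `departments t3` on rid: each of those 7 rows is kept; rows whose t2.rid has no match in t3 get NULL for t3's columns.

(1, 55, IT); (3, 90, NULL); (4, 55, HR); (4, 55, Research); (5, 90, NULL); (6, 75, NULL); (7, 80, NULL); (8, 60, NULL)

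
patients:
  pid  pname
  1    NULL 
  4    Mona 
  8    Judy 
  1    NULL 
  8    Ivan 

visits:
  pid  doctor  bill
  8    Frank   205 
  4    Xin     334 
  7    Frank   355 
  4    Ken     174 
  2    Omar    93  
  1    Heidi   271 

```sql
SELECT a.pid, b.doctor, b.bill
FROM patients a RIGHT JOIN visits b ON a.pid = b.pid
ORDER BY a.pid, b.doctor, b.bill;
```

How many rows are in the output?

RIGHT JOIN keeps every row from `visits`; unmatched rows get NULL for `patients`'s columns.
Matching on a.pid = b.pid.
- a (pid=1) pairs with 1 row(s) of b.
- a (pid=4) pairs with 2 row(s) of b.
- a (pid=8) pairs with 1 row(s) of b.
- a (pid=1) pairs with 1 row(s) of b.
- a (pid=8) pairs with 1 row(s) of b.
- plus 2 unmatched b row(s), each kept with NULL a columns.
Total: 6 matched + 2 padded = 8 rows.

8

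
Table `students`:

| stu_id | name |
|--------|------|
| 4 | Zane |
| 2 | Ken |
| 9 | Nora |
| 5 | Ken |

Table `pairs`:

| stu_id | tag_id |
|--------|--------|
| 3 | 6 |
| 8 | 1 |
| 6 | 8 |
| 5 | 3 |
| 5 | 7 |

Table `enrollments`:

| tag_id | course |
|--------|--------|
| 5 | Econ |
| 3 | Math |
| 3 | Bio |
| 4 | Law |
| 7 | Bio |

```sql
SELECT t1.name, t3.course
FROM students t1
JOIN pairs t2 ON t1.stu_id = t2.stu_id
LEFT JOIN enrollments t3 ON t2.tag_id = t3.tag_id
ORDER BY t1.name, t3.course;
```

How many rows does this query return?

3

Joins associate left-to-right: students INNER JOIN pairs on stu_id gives 2 intermediate row(s).
Then LEFT JOIN `enrollments t3` on tag_id: each of those 2 rows is kept; rows whose t2.tag_id has no match in t3 get NULL for t3's columns.
Result: 3 row(s).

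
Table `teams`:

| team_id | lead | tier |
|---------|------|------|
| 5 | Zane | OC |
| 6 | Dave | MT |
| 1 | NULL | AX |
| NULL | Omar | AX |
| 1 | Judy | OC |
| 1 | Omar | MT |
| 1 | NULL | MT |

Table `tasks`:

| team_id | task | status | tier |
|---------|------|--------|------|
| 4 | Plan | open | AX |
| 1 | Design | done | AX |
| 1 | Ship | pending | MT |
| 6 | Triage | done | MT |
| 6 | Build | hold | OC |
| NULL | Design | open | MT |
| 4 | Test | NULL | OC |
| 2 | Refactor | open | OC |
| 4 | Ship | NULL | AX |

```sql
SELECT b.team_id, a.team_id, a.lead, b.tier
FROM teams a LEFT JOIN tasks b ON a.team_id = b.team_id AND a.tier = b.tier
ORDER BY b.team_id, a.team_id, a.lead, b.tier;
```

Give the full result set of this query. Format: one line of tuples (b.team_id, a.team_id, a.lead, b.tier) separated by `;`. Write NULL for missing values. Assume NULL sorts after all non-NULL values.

(1, 1, Omar, MT); (1, 1, NULL, AX); (1, 1, NULL, MT); (6, 6, Dave, MT); (NULL, 1, Judy, NULL); (NULL, 5, Zane, NULL); (NULL, NULL, Omar, NULL)

LEFT JOIN keeps every row from `teams`; unmatched rows get NULL for `tasks`'s columns.
Matching on a.team_id = b.team_id AND a.tier = b.tier. A NULL in a compared column never satisfies the condition.
- a (team_id=5, tier=OC) has no partner → padded with NULL.
- a (team_id=6, tier=MT) pairs with 1 row(s) of b.
- a (team_id=1, tier=AX) pairs with 1 row(s) of b.
- a (team_id=NULL, tier=AX) has no partner → padded with NULL.
- a (team_id=1, tier=OC) has no partner → padded with NULL.
- a (team_id=1, tier=MT) pairs with 1 row(s) of b.
- a (team_id=1, tier=MT) pairs with 1 row(s) of b.
After projecting and ordering:
b.team_id | a.team_id | a.lead | b.tier
1 | 1 | Omar | MT
1 | 1 | NULL | AX
1 | 1 | NULL | MT
6 | 6 | Dave | MT
NULL | 1 | Judy | NULL
NULL | 5 | Zane | NULL
NULL | NULL | Omar | NULL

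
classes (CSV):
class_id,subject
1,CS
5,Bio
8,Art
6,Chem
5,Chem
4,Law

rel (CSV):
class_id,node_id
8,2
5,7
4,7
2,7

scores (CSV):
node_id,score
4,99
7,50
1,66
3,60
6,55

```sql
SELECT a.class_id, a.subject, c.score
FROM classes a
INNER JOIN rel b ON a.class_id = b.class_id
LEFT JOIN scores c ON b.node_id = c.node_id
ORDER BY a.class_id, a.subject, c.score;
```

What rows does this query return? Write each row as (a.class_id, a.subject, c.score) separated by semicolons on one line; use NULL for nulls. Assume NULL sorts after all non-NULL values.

Step 1 — a INNER JOIN b on class_id → 4 row(s).
Then LEFT JOIN `scores c` on node_id: each of those 4 rows is kept; rows whose b.node_id has no match in c get NULL for c's columns.

(4, Law, 50); (5, Bio, 50); (5, Chem, 50); (8, Art, NULL)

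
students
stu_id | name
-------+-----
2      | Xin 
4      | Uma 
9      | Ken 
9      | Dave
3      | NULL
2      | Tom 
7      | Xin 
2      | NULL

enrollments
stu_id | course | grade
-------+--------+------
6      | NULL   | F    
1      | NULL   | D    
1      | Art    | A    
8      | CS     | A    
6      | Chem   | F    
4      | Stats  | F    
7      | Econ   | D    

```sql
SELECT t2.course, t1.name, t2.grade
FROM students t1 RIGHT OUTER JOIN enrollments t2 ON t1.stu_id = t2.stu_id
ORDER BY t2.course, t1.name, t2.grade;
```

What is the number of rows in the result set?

RIGHT JOIN keeps every row from `enrollments`; unmatched rows get NULL for `students`'s columns.
Matching on t1.stu_id = t2.stu_id.
Matched pairs: 2; unmatched t2 rows kept: 5.
Total: 2 matched + 5 padded = 7 rows.

7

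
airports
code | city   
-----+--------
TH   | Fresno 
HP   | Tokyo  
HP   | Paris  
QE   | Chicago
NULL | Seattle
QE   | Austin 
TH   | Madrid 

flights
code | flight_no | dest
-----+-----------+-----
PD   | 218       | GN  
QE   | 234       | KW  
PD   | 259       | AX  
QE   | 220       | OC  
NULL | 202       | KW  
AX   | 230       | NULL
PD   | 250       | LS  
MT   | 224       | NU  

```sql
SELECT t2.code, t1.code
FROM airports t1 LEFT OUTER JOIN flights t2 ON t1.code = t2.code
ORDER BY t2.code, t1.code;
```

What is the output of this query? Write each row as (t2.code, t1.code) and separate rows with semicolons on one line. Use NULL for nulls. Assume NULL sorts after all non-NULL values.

(QE, QE); (QE, QE); (QE, QE); (QE, QE); (NULL, HP); (NULL, HP); (NULL, TH); (NULL, TH); (NULL, NULL)

LEFT JOIN keeps every row from `airports`; unmatched rows get NULL for `flights`'s columns.
Matching on t1.code = t2.code. A NULL in a compared column never satisfies the condition.
- t1[0] code=TH → no match; kept with NULLs on the t2 side.
- t1[1] code=HP → no match; kept with NULLs on the t2 side.
- t1[2] code=HP → no match; kept with NULLs on the t2 side.
- t1[3] code=QE → 2 match(es) in t2 → 2 row(s).
- t1[4] code=NULL → no match; kept with NULLs on the t2 side.
- t1[5] code=QE → 2 match(es) in t2 → 2 row(s).
- t1[6] code=TH → no match; kept with NULLs on the t2 side.
After projecting and ordering:
t2.code | t1.code
QE | QE
QE | QE
QE | QE
QE | QE
NULL | HP
NULL | HP
NULL | TH
NULL | TH
NULL | NULL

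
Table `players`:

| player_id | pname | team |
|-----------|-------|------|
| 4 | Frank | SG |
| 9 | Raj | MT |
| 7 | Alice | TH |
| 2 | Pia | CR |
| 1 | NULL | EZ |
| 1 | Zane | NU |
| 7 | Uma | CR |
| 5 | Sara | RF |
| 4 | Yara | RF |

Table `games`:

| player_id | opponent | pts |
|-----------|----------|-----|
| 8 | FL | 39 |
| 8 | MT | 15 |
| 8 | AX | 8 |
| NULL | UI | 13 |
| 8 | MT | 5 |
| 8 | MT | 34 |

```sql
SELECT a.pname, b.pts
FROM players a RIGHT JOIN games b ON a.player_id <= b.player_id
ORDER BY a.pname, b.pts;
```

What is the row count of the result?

41

RIGHT JOIN keeps every row from `games`; unmatched rows get NULL for `players`'s columns.
Matching on a.player_id <= b.player_id. A NULL in a compared column never satisfies the condition.
Matched pairs: 40; unmatched b rows kept: 1.
Total: 40 matched + 1 padded = 41 rows.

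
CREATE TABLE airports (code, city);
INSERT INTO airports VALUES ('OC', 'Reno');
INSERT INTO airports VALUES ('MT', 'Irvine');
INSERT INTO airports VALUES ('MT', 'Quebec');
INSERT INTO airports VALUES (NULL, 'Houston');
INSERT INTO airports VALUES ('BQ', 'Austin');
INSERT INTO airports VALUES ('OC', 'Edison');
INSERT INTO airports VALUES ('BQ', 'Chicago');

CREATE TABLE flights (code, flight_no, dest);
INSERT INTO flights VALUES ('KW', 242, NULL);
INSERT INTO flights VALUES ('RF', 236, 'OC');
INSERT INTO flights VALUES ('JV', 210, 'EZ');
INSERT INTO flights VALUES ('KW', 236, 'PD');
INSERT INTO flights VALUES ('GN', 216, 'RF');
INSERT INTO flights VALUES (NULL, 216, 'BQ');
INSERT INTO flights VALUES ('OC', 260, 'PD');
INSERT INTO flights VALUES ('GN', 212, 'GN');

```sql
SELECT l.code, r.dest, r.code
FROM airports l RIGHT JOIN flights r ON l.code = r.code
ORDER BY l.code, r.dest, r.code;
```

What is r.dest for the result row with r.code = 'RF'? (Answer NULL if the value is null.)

OC

RIGHT JOIN keeps every row from `flights`; unmatched rows get NULL for `airports`'s columns.
Matching on l.code = r.code. A NULL in a compared column never satisfies the condition.
- l[0] code=OC → 1 match(es) in r → 1 row(s).
- l[1] code=MT → no match.
- l[2] code=MT → no match.
- l[3] code=NULL → no match.
- l[4] code=BQ → no match.
- l[5] code=OC → 1 match(es) in r → 1 row(s).
- l[6] code=BQ → no match.
- 7 row(s) from r found no l partner → padded with NULL.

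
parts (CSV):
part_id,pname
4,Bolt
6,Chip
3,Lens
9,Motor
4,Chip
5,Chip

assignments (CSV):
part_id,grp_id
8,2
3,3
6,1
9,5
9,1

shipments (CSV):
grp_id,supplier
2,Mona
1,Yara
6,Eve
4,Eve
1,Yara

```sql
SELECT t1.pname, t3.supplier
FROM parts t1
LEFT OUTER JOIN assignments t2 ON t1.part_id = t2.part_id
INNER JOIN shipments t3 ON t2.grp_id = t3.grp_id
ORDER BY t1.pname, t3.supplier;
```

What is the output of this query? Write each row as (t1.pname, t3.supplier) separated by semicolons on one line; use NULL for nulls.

Joins associate left-to-right: parts LEFT JOIN assignments on part_id gives 7 intermediate row(s).
Then INNER JOIN `shipments t3` on grp_id: keep only rows whose t2.grp_id appears in t3.

(Chip, Yara); (Chip, Yara); (Motor, Yara); (Motor, Yara)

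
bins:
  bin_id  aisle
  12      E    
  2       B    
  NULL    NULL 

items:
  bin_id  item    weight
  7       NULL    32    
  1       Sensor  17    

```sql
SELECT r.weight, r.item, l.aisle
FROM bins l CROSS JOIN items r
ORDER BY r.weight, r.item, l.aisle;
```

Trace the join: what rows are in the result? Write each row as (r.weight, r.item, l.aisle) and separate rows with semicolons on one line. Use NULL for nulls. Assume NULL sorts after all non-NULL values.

(17, Sensor, B); (17, Sensor, E); (17, Sensor, NULL); (32, NULL, B); (32, NULL, E); (32, NULL, NULL)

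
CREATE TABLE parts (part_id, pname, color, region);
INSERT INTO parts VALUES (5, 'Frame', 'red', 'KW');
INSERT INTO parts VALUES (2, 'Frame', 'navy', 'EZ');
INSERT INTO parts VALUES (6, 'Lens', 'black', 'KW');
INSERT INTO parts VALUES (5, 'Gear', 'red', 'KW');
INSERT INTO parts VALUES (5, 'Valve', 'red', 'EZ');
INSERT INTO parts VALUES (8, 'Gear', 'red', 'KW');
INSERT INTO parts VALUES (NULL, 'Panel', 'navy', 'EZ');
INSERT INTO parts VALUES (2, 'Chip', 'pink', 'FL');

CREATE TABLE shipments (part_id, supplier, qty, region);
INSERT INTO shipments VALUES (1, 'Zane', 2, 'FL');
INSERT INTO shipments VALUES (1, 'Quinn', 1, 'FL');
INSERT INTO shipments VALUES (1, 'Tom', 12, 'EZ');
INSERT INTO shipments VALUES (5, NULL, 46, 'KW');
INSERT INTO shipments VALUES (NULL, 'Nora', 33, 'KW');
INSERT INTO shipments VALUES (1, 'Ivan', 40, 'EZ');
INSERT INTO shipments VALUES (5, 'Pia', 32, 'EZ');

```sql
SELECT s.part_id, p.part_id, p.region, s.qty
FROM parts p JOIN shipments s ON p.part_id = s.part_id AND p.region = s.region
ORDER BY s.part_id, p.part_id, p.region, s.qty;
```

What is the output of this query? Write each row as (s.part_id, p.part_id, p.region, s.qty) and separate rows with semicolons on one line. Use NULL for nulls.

INNER JOIN keeps only pairs where the ON condition holds.
Matching on p.part_id = s.part_id AND p.region = s.region. A NULL in a compared column never satisfies the condition.
- part_id=5, region=KW: 1 matching s row(s), so 1 row(s) emitted.
- part_id=2, region=EZ: no matching s row, dropped.
- part_id=6, region=KW: no matching s row, dropped.
- part_id=5, region=KW: 1 matching s row(s), so 1 row(s) emitted.
- part_id=5, region=EZ: 1 matching s row(s), so 1 row(s) emitted.
- part_id=8, region=KW: no matching s row, dropped.
- part_id=NULL, region=EZ: no matching s row, dropped.
- part_id=2, region=FL: no matching s row, dropped.
After projecting and ordering:
s.part_id | p.part_id | p.region | s.qty
5 | 5 | EZ | 32
5 | 5 | KW | 46
5 | 5 | KW | 46

(5, 5, EZ, 32); (5, 5, KW, 46); (5, 5, KW, 46)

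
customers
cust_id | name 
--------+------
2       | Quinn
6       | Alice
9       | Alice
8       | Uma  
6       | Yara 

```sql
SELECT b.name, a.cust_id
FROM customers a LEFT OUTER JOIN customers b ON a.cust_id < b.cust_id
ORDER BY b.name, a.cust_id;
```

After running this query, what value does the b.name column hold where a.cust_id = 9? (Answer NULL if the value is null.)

NULL

LEFT JOIN keeps every row from `customers a`; unmatched rows get NULL for `customers b`'s columns.
Matching on a.cust_id < b.cust_id.
- cust_id=2: 4 matching b row(s), so 4 row(s) emitted.
- cust_id=6: 2 matching b row(s), so 2 row(s) emitted.
- cust_id=9: no b row matches, row kept with b columns NULL.
- cust_id=8: 1 matching b row(s), so 1 row(s) emitted.
- cust_id=6: 2 matching b row(s), so 2 row(s) emitted.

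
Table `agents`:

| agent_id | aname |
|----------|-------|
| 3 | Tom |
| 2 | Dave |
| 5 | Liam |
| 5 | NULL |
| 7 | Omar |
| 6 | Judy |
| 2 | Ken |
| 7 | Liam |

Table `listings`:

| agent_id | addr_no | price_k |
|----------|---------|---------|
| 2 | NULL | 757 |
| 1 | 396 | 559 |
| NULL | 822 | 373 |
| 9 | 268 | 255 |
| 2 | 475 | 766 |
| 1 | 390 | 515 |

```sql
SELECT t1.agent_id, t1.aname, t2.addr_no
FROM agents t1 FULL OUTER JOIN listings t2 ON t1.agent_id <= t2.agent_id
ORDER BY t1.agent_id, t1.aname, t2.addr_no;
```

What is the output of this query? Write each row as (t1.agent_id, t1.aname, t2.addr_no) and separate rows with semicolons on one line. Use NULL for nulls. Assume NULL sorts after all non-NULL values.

FULL OUTER JOIN keeps every row from both sides; unmatched rows get NULL for the other side's columns.
Matching on t1.agent_id <= t2.agent_id. A NULL in a compared column never satisfies the condition.
Matched pairs: 12; unmatched t1 rows kept: 0; unmatched t2 rows kept: 3.

(2, Dave, 268); (2, Dave, 475); (2, Dave, NULL); (2, Ken, 268); (2, Ken, 475); (2, Ken, NULL); (3, Tom, 268); (5, Liam, 268); (5, NULL, 268); (6, Judy, 268); (7, Liam, 268); (7, Omar, 268); (NULL, NULL, 390); (NULL, NULL, 396); (NULL, NULL, 822)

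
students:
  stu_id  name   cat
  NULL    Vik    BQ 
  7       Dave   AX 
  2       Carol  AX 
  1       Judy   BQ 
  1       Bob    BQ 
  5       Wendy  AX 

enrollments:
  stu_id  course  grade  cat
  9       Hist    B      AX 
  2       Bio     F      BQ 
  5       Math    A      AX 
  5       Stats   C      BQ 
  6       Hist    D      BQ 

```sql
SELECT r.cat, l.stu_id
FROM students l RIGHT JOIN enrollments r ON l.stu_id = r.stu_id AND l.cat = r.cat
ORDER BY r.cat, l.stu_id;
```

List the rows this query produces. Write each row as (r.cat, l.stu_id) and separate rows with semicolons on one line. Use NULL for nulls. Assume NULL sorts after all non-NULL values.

(AX, 5); (AX, NULL); (BQ, NULL); (BQ, NULL); (BQ, NULL)

RIGHT JOIN keeps every row from `enrollments`; unmatched rows get NULL for `students`'s columns.
Matching on l.stu_id = r.stu_id AND l.cat = r.cat. A NULL in a compared column never satisfies the condition.
- l (stu_id=NULL, cat=BQ) has no partner in r.
- l (stu_id=7, cat=AX) has no partner in r.
- l (stu_id=2, cat=AX) has no partner in r.
- l (stu_id=1, cat=BQ) has no partner in r.
- l (stu_id=1, cat=BQ) has no partner in r.
- l (stu_id=5, cat=AX) pairs with 1 row(s) of r.
- 4 r row(s) had no l match → kept, l columns NULL.
After projecting and ordering:
r.cat | l.stu_id
AX | 5
AX | NULL
BQ | NULL
BQ | NULL
BQ | NULL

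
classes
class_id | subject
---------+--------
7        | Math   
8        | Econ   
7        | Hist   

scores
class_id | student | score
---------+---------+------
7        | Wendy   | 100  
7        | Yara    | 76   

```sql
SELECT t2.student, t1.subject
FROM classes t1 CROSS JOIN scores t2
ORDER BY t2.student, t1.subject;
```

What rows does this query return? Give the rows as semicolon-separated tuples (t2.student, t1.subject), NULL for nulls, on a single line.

(Wendy, Econ); (Wendy, Hist); (Wendy, Math); (Yara, Econ); (Yara, Hist); (Yara, Math)

CROSS JOIN pairs every row of `classes` with every row of `scores`: 3 × 2 = 6 rows.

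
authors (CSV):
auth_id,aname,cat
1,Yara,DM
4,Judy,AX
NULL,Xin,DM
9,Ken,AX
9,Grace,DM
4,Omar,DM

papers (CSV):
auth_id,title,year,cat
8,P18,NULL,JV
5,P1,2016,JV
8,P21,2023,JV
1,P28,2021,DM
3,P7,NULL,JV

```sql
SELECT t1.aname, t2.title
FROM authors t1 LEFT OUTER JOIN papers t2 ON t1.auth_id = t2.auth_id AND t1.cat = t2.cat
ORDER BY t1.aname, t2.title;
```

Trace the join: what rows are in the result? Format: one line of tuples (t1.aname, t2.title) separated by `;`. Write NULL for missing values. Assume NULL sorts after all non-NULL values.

LEFT JOIN keeps every row from `authors`; unmatched rows get NULL for `papers`'s columns.
Matching on t1.auth_id = t2.auth_id AND t1.cat = t2.cat. A NULL in a compared column never satisfies the condition.
Matched pairs: 1; unmatched t1 rows kept: 5.

(Grace, NULL); (Judy, NULL); (Ken, NULL); (Omar, NULL); (Xin, NULL); (Yara, P28)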